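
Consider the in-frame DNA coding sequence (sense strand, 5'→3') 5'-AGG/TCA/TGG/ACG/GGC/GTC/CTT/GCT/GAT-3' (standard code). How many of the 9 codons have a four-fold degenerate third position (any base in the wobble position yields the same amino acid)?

Codon 1 AGG (Arg): third position 2-fold.
Codon 2 TCA (Ser): third position 4-fold.
Codon 3 TGG (Trp): third position 1-fold.
Codon 4 ACG (Thr): third position 4-fold.
Codon 5 GGC (Gly): third position 4-fold.
Codon 6 GTC (Val): third position 4-fold.
Codon 7 CTT (Leu): third position 4-fold.
Codon 8 GCT (Ala): third position 4-fold.
Codon 9 GAT (Asp): third position 2-fold.
Four-fold degenerate third positions: 6.

6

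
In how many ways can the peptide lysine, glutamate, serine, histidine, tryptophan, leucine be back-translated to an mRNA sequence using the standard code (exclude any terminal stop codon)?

288

Lys: 2 codons.
Glu: 2 codons.
Ser: 6 codons.
His: 2 codons.
Trp: 1 codon.
Leu: 6 codons.
2 × 2 × 6 × 2 × 1 × 6 = 288.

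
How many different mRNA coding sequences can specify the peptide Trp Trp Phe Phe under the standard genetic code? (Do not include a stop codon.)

4

Trp: 1 codon.
Trp: 1 codon.
Phe: 2 codons.
Phe: 2 codons.
1 × 1 × 2 × 2 = 4.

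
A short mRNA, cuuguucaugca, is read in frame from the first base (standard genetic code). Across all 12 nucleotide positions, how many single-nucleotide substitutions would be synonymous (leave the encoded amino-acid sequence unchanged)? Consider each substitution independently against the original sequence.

10

Codon 1 (CUU, Leu): 3 synonymous substitutions.
Codon 2 (GUU, Val): 3 synonymous substitutions.
Codon 3 (CAU, His): 1 synonymous substitution.
Codon 4 (GCA, Ala): 3 synonymous substitutions.
Total: 3 + 3 + 1 + 3 = 10.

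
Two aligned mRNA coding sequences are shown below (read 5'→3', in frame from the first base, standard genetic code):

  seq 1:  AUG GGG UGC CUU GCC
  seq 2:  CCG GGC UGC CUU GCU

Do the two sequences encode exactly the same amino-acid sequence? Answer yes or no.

Codon 1: AUG Met / CCG Pro — nonsynonymous.
Codon 2: GGG Gly / GGC Gly — synonymous.
Codon 3: UGC Cys / UGC Cys — identical.
Codon 4: CUU Leu / CUU Leu — identical.
Codon 5: GCC Ala / GCU Ala — synonymous.
Nonsynonymous differences: 1 → different protein.

no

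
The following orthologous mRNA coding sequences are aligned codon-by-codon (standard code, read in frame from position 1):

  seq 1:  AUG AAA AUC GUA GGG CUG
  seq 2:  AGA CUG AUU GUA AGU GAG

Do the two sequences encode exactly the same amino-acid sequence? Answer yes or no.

no

Codon 1: AUG Met / AGA Arg — nonsynonymous.
Codon 2: AAA Lys / CUG Leu — nonsynonymous.
Codon 3: AUC Ile / AUU Ile — synonymous.
Codon 4: GUA Val / GUA Val — identical.
Codon 5: GGG Gly / AGU Ser — nonsynonymous.
Codon 6: CUG Leu / GAG Glu — nonsynonymous.
Nonsynonymous differences: 4 → different protein.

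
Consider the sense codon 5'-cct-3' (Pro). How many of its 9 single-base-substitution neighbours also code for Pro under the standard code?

3

Position 1: none → 0 synonymous.
Position 2: none → 0 synonymous.
Position 3: CCC, CCA, CCG → 3 synonymous.
Total: 0 + 0 + 3 = 3.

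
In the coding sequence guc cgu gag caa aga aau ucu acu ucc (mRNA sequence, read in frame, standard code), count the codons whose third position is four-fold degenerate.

5

Codon 1 GUC (Val): third position 4-fold.
Codon 2 CGU (Arg): third position 4-fold.
Codon 3 GAG (Glu): third position 2-fold.
Codon 4 CAA (Gln): third position 2-fold.
Codon 5 AGA (Arg): third position 2-fold.
Codon 6 AAU (Asn): third position 2-fold.
Codon 7 UCU (Ser): third position 4-fold.
Codon 8 ACU (Thr): third position 4-fold.
Codon 9 UCC (Ser): third position 4-fold.
Four-fold degenerate third positions: 5.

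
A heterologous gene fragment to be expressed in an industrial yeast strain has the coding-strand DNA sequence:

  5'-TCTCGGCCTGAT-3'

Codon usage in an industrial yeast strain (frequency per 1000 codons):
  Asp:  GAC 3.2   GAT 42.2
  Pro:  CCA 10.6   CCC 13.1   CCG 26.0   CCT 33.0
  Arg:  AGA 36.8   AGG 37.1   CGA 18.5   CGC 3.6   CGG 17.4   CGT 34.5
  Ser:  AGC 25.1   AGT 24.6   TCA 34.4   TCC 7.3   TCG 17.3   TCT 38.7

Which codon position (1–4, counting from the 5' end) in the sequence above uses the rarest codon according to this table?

2

Codon 1 TCT (Ser): 38.7 per 1000.
Codon 2 CGG (Arg): 17.4 per 1000.
Codon 3 CCT (Pro): 33.0 per 1000.
Codon 4 GAT (Asp): 42.2 per 1000.
Lowest frequency is 17.4 at codon 2.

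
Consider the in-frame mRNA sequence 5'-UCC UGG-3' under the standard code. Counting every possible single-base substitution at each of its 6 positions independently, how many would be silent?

3

Codon 1 (UCC, Ser): 3 synonymous substitutions.
Codon 2 (UGG, Trp): 0 synonymous substitutions.
Total: 3 + 0 = 3.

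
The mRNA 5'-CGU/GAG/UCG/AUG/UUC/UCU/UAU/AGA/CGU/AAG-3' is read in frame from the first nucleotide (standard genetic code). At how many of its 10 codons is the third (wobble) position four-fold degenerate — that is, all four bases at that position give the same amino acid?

4

Codon 1 CGU (Arg): third position 4-fold.
Codon 2 GAG (Glu): third position 2-fold.
Codon 3 UCG (Ser): third position 4-fold.
Codon 4 AUG (Met): third position 1-fold.
Codon 5 UUC (Phe): third position 2-fold.
Codon 6 UCU (Ser): third position 4-fold.
Codon 7 UAU (Tyr): third position 2-fold.
Codon 8 AGA (Arg): third position 2-fold.
Codon 9 CGU (Arg): third position 4-fold.
Codon 10 AAG (Lys): third position 2-fold.
Four-fold degenerate third positions: 4.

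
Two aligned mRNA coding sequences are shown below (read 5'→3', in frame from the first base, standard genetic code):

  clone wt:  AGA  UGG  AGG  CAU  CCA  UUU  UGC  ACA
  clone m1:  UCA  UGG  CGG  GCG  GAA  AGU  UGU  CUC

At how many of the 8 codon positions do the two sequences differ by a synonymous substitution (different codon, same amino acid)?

2

Codon 1: AGA Arg / UCA Ser — nonsynonymous.
Codon 2: UGG Trp / UGG Trp — identical.
Codon 3: AGG Arg / CGG Arg — synonymous.
Codon 4: CAU His / GCG Ala — nonsynonymous.
Codon 5: CCA Pro / GAA Glu — nonsynonymous.
Codon 6: UUU Phe / AGU Ser — nonsynonymous.
Codon 7: UGC Cys / UGU Cys — synonymous.
Codon 8: ACA Thr / CUC Leu — nonsynonymous.
Synonymous differences: 2.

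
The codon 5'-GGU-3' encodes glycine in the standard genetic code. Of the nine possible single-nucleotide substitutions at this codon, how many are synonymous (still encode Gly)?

Position 1: none → 0 synonymous.
Position 2: none → 0 synonymous.
Position 3: GGC, GGA, GGG → 3 synonymous.
Total: 0 + 0 + 3 = 3.

3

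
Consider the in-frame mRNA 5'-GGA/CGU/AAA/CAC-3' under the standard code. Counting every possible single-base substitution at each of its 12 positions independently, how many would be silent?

Codon 1 (GGA, Gly): 3 synonymous substitutions.
Codon 2 (CGU, Arg): 3 synonymous substitutions.
Codon 3 (AAA, Lys): 1 synonymous substitution.
Codon 4 (CAC, His): 1 synonymous substitution.
Total: 3 + 3 + 1 + 1 = 8.

8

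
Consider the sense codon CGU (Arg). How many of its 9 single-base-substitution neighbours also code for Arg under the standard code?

3

Position 1: none → 0 synonymous.
Position 2: none → 0 synonymous.
Position 3: CGC, CGA, CGG → 3 synonymous.
Total: 0 + 0 + 3 = 3.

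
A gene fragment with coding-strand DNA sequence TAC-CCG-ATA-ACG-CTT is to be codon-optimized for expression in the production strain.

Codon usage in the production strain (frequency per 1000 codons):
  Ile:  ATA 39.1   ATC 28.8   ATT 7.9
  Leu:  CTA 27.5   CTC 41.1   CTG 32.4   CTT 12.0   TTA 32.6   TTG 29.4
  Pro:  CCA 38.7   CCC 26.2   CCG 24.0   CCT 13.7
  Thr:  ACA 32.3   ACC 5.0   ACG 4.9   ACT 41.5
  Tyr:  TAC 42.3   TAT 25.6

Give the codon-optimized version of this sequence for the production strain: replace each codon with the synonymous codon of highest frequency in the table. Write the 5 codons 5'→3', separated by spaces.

TAC CCA ATA ACT CTC

Codon 1 (Tyr): best is TAC at 42.3.
Codon 2 (Pro): best is CCA at 38.7.
Codon 3 (Ile): best is ATA at 39.1.
Codon 4 (Thr): best is ACT at 41.5.
Codon 5 (Leu): best is CTC at 41.1.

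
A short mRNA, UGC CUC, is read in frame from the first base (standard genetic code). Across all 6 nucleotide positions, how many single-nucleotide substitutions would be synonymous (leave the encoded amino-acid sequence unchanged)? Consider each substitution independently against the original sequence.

4

Codon 1 (UGC, Cys): 1 synonymous substitution.
Codon 2 (CUC, Leu): 3 synonymous substitutions.
Total: 1 + 3 = 4.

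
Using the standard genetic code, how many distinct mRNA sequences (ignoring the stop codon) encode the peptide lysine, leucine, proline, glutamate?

Lys: 2 codons.
Leu: 6 codons.
Pro: 4 codons.
Glu: 2 codons.
2 × 6 × 4 × 2 = 96.

96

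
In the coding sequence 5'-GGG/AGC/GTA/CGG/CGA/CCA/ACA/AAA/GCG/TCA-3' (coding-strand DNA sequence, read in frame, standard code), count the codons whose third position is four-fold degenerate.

8

Codon 1 GGG (Gly): third position 4-fold.
Codon 2 AGC (Ser): third position 2-fold.
Codon 3 GTA (Val): third position 4-fold.
Codon 4 CGG (Arg): third position 4-fold.
Codon 5 CGA (Arg): third position 4-fold.
Codon 6 CCA (Pro): third position 4-fold.
Codon 7 ACA (Thr): third position 4-fold.
Codon 8 AAA (Lys): third position 2-fold.
Codon 9 GCG (Ala): third position 4-fold.
Codon 10 TCA (Ser): third position 4-fold.
Four-fold degenerate third positions: 8.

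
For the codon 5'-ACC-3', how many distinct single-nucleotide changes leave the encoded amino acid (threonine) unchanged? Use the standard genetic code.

3

Position 1: none → 0 synonymous.
Position 2: none → 0 synonymous.
Position 3: ACU, ACA, ACG → 3 synonymous.
Total: 0 + 0 + 3 = 3.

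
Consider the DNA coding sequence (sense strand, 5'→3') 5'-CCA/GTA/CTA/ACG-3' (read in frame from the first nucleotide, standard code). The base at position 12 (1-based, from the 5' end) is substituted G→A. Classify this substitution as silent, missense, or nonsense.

silent

Position 12 falls in codon 4: ACG → Thr.
After the substitution the codon is ACA → Thr.
Both encode Thr, so the change is synonymous.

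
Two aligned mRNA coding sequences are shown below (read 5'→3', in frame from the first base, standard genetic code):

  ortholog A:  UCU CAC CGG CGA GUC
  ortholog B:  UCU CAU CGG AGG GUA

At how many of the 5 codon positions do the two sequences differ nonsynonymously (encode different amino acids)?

Codon 1: UCU Ser / UCU Ser — identical.
Codon 2: CAC His / CAU His — synonymous.
Codon 3: CGG Arg / CGG Arg — identical.
Codon 4: CGA Arg / AGG Arg — synonymous.
Codon 5: GUC Val / GUA Val — synonymous.
Nonsynonymous differences: 0.

0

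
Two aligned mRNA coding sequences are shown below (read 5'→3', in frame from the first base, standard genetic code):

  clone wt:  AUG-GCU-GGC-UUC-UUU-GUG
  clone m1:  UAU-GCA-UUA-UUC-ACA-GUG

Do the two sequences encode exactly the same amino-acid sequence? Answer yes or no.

Codon 1: AUG Met / UAU Tyr — nonsynonymous.
Codon 2: GCU Ala / GCA Ala — synonymous.
Codon 3: GGC Gly / UUA Leu — nonsynonymous.
Codon 4: UUC Phe / UUC Phe — identical.
Codon 5: UUU Phe / ACA Thr — nonsynonymous.
Codon 6: GUG Val / GUG Val — identical.
Nonsynonymous differences: 3 → different protein.

no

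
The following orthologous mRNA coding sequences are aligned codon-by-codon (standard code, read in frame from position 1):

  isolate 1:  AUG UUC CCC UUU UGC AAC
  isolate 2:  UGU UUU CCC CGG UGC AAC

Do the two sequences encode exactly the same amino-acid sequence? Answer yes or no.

no

Codon 1: AUG Met / UGU Cys — nonsynonymous.
Codon 2: UUC Phe / UUU Phe — synonymous.
Codon 3: CCC Pro / CCC Pro — identical.
Codon 4: UUU Phe / CGG Arg — nonsynonymous.
Codon 5: UGC Cys / UGC Cys — identical.
Codon 6: AAC Asn / AAC Asn — identical.
Nonsynonymous differences: 2 → different protein.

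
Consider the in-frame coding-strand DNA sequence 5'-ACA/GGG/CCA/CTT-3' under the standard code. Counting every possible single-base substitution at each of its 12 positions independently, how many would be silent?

12

Codon 1 (ACA, Thr): 3 synonymous substitutions.
Codon 2 (GGG, Gly): 3 synonymous substitutions.
Codon 3 (CCA, Pro): 3 synonymous substitutions.
Codon 4 (CTT, Leu): 3 synonymous substitutions.
Total: 3 + 3 + 3 + 3 = 12.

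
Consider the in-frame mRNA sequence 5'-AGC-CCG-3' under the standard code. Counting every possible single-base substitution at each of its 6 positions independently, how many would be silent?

Codon 1 (AGC, Ser): 1 synonymous substitution.
Codon 2 (CCG, Pro): 3 synonymous substitutions.
Total: 1 + 3 = 4.

4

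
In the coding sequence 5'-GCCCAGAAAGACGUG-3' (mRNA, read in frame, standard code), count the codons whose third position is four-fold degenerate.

Codon 1 GCC (Ala): third position 4-fold.
Codon 2 CAG (Gln): third position 2-fold.
Codon 3 AAA (Lys): third position 2-fold.
Codon 4 GAC (Asp): third position 2-fold.
Codon 5 GUG (Val): third position 4-fold.
Four-fold degenerate third positions: 2.

2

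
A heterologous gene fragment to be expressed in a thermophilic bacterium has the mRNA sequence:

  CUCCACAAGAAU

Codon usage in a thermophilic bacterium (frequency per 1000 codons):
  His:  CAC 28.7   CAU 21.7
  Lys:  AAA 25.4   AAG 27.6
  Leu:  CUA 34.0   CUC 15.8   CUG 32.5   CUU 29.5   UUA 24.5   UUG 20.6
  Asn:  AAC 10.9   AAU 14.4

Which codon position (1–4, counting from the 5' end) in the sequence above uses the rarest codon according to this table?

Codon 1 CUC (Leu): 15.8 per 1000.
Codon 2 CAC (His): 28.7 per 1000.
Codon 3 AAG (Lys): 27.6 per 1000.
Codon 4 AAU (Asn): 14.4 per 1000.
Lowest frequency is 14.4 at codon 4.

4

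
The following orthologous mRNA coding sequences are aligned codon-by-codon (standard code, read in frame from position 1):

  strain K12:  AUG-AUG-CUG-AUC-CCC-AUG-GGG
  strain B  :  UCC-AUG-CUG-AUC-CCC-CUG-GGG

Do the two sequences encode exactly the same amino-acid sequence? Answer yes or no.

no

Codon 1: AUG Met / UCC Ser — nonsynonymous.
Codon 2: AUG Met / AUG Met — identical.
Codon 3: CUG Leu / CUG Leu — identical.
Codon 4: AUC Ile / AUC Ile — identical.
Codon 5: CCC Pro / CCC Pro — identical.
Codon 6: AUG Met / CUG Leu — nonsynonymous.
Codon 7: GGG Gly / GGG Gly — identical.
Nonsynonymous differences: 2 → different protein.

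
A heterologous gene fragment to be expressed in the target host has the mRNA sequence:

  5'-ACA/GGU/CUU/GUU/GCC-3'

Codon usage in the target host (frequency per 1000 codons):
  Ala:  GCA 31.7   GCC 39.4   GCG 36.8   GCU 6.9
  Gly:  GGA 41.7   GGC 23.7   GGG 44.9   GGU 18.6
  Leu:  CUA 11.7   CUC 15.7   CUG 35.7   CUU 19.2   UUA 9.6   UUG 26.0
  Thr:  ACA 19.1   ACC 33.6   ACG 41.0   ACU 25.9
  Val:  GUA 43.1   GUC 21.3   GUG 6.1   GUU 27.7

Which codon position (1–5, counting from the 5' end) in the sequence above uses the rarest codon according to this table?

Codon 1 ACA (Thr): 19.1 per 1000.
Codon 2 GGU (Gly): 18.6 per 1000.
Codon 3 CUU (Leu): 19.2 per 1000.
Codon 4 GUU (Val): 27.7 per 1000.
Codon 5 GCC (Ala): 39.4 per 1000.
Lowest frequency is 18.6 at codon 2.

2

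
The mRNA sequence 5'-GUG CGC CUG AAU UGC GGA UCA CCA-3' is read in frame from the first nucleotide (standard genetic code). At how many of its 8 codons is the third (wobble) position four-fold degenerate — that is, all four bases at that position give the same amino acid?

Codon 1 GUG (Val): third position 4-fold.
Codon 2 CGC (Arg): third position 4-fold.
Codon 3 CUG (Leu): third position 4-fold.
Codon 4 AAU (Asn): third position 2-fold.
Codon 5 UGC (Cys): third position 2-fold.
Codon 6 GGA (Gly): third position 4-fold.
Codon 7 UCA (Ser): third position 4-fold.
Codon 8 CCA (Pro): third position 4-fold.
Four-fold degenerate third positions: 6.

6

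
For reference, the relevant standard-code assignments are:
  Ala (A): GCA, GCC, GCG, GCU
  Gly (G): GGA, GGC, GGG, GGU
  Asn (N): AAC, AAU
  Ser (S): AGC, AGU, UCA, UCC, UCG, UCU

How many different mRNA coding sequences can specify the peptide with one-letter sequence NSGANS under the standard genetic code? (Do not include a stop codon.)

2304

Asn: 2 codons.
Ser: 6 codons.
Gly: 4 codons.
Ala: 4 codons.
Asn: 2 codons.
Ser: 6 codons.
2 × 6 × 4 × 4 × 2 × 6 = 2304.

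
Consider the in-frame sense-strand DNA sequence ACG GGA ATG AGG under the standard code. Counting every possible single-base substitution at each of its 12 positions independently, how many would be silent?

Codon 1 (ACG, Thr): 3 synonymous substitutions.
Codon 2 (GGA, Gly): 3 synonymous substitutions.
Codon 3 (ATG, Met): 0 synonymous substitutions.
Codon 4 (AGG, Arg): 2 synonymous substitutions.
Total: 3 + 3 + 0 + 2 = 8.

8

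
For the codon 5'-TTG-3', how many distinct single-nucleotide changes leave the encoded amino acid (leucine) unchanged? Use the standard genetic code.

2

Position 1: CTG → 1 synonymous.
Position 2: none → 0 synonymous.
Position 3: TTA → 1 synonymous.
Total: 1 + 0 + 1 = 2.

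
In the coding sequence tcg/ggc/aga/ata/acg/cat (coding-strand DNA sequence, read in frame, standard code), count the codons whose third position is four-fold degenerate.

3

Codon 1 TCG (Ser): third position 4-fold.
Codon 2 GGC (Gly): third position 4-fold.
Codon 3 AGA (Arg): third position 2-fold.
Codon 4 ATA (Ile): third position 3-fold.
Codon 5 ACG (Thr): third position 4-fold.
Codon 6 CAT (His): third position 2-fold.
Four-fold degenerate third positions: 3.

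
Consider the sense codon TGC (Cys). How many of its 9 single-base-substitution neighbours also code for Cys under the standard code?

1

Position 1: none → 0 synonymous.
Position 2: none → 0 synonymous.
Position 3: TGT → 1 synonymous.
Total: 0 + 0 + 1 = 1.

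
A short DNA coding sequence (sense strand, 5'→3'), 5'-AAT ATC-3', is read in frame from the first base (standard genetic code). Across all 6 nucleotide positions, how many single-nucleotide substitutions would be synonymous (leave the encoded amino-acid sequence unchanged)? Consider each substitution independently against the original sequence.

Codon 1 (AAT, Asn): 1 synonymous substitution.
Codon 2 (ATC, Ile): 2 synonymous substitutions.
Total: 1 + 2 = 3.

3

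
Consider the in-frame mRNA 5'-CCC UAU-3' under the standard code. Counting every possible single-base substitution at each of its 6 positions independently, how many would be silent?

Codon 1 (CCC, Pro): 3 synonymous substitutions.
Codon 2 (UAU, Tyr): 1 synonymous substitution.
Total: 3 + 1 = 4.

4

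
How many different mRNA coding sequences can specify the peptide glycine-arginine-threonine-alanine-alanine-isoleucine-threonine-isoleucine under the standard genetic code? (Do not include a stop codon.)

Gly: 4 codons.
Arg: 6 codons.
Thr: 4 codons.
Ala: 4 codons.
Ala: 4 codons.
Ile: 3 codons.
Thr: 4 codons.
Ile: 3 codons.
4 × 6 × 4 × 4 × 4 × 3 × 4 × 3 = 55296.

55296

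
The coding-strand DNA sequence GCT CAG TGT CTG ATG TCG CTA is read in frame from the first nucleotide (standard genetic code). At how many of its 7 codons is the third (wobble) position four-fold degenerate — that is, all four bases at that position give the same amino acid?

4

Codon 1 GCT (Ala): third position 4-fold.
Codon 2 CAG (Gln): third position 2-fold.
Codon 3 TGT (Cys): third position 2-fold.
Codon 4 CTG (Leu): third position 4-fold.
Codon 5 ATG (Met): third position 1-fold.
Codon 6 TCG (Ser): third position 4-fold.
Codon 7 CTA (Leu): third position 4-fold.
Four-fold degenerate third positions: 4.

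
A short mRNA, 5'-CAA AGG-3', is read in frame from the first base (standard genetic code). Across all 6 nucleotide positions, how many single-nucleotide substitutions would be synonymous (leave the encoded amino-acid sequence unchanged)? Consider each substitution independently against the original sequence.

Codon 1 (CAA, Gln): 1 synonymous substitution.
Codon 2 (AGG, Arg): 2 synonymous substitutions.
Total: 1 + 2 = 3.

3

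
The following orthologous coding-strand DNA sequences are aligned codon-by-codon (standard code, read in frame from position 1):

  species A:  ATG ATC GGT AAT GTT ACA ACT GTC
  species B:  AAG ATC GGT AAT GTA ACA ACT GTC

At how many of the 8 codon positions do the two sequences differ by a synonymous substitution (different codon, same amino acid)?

Codon 1: ATG Met / AAG Lys — nonsynonymous.
Codon 2: ATC Ile / ATC Ile — identical.
Codon 3: GGT Gly / GGT Gly — identical.
Codon 4: AAT Asn / AAT Asn — identical.
Codon 5: GTT Val / GTA Val — synonymous.
Codon 6: ACA Thr / ACA Thr — identical.
Codon 7: ACT Thr / ACT Thr — identical.
Codon 8: GTC Val / GTC Val — identical.
Synonymous differences: 1.

1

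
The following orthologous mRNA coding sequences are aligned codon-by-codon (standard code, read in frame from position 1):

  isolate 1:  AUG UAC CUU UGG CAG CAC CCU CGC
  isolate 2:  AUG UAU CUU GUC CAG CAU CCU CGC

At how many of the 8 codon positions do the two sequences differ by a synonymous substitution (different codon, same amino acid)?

Codon 1: AUG Met / AUG Met — identical.
Codon 2: UAC Tyr / UAU Tyr — synonymous.
Codon 3: CUU Leu / CUU Leu — identical.
Codon 4: UGG Trp / GUC Val — nonsynonymous.
Codon 5: CAG Gln / CAG Gln — identical.
Codon 6: CAC His / CAU His — synonymous.
Codon 7: CCU Pro / CCU Pro — identical.
Codon 8: CGC Arg / CGC Arg — identical.
Synonymous differences: 2.

2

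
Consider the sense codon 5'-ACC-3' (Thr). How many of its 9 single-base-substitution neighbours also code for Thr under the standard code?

3

Position 1: none → 0 synonymous.
Position 2: none → 0 synonymous.
Position 3: ACU, ACA, ACG → 3 synonymous.
Total: 0 + 0 + 3 = 3.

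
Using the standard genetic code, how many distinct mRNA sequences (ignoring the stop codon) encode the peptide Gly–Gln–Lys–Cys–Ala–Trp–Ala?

Gly: 4 codons.
Gln: 2 codons.
Lys: 2 codons.
Cys: 2 codons.
Ala: 4 codons.
Trp: 1 codon.
Ala: 4 codons.
4 × 2 × 2 × 2 × 4 × 1 × 4 = 512.

512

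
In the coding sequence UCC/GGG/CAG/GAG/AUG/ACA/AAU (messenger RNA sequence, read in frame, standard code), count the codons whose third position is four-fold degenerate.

Codon 1 UCC (Ser): third position 4-fold.
Codon 2 GGG (Gly): third position 4-fold.
Codon 3 CAG (Gln): third position 2-fold.
Codon 4 GAG (Glu): third position 2-fold.
Codon 5 AUG (Met): third position 1-fold.
Codon 6 ACA (Thr): third position 4-fold.
Codon 7 AAU (Asn): third position 2-fold.
Four-fold degenerate third positions: 3.

3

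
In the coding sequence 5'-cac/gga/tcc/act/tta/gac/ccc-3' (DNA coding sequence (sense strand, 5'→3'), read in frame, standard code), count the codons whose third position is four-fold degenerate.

4

Codon 1 CAC (His): third position 2-fold.
Codon 2 GGA (Gly): third position 4-fold.
Codon 3 TCC (Ser): third position 4-fold.
Codon 4 ACT (Thr): third position 4-fold.
Codon 5 TTA (Leu): third position 2-fold.
Codon 6 GAC (Asp): third position 2-fold.
Codon 7 CCC (Pro): third position 4-fold.
Four-fold degenerate third positions: 4.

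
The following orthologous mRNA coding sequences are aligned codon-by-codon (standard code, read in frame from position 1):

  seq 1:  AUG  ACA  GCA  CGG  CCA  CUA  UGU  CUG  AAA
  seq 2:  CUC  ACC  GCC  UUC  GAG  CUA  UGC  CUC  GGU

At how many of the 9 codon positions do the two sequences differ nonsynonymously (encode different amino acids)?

4

Codon 1: AUG Met / CUC Leu — nonsynonymous.
Codon 2: ACA Thr / ACC Thr — synonymous.
Codon 3: GCA Ala / GCC Ala — synonymous.
Codon 4: CGG Arg / UUC Phe — nonsynonymous.
Codon 5: CCA Pro / GAG Glu — nonsynonymous.
Codon 6: CUA Leu / CUA Leu — identical.
Codon 7: UGU Cys / UGC Cys — synonymous.
Codon 8: CUG Leu / CUC Leu — synonymous.
Codon 9: AAA Lys / GGU Gly — nonsynonymous.
Nonsynonymous differences: 4.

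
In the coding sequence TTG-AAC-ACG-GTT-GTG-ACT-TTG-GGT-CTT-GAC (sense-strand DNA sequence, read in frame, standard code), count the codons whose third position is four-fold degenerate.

Codon 1 TTG (Leu): third position 2-fold.
Codon 2 AAC (Asn): third position 2-fold.
Codon 3 ACG (Thr): third position 4-fold.
Codon 4 GTT (Val): third position 4-fold.
Codon 5 GTG (Val): third position 4-fold.
Codon 6 ACT (Thr): third position 4-fold.
Codon 7 TTG (Leu): third position 2-fold.
Codon 8 GGT (Gly): third position 4-fold.
Codon 9 CTT (Leu): third position 4-fold.
Codon 10 GAC (Asp): third position 2-fold.
Four-fold degenerate third positions: 6.

6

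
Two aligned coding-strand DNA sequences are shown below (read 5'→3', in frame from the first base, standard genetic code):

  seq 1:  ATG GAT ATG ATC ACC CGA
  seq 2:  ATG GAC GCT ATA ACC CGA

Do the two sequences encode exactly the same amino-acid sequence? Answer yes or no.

no

Codon 1: ATG Met / ATG Met — identical.
Codon 2: GAT Asp / GAC Asp — synonymous.
Codon 3: ATG Met / GCT Ala — nonsynonymous.
Codon 4: ATC Ile / ATA Ile — synonymous.
Codon 5: ACC Thr / ACC Thr — identical.
Codon 6: CGA Arg / CGA Arg — identical.
Nonsynonymous differences: 1 → different protein.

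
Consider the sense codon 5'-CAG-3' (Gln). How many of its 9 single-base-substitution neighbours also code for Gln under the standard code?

Position 1: none → 0 synonymous.
Position 2: none → 0 synonymous.
Position 3: CAA → 1 synonymous.
Total: 0 + 0 + 1 = 1.

1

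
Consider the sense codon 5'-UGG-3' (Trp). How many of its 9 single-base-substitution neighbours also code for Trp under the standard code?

0

Position 1: none → 0 synonymous.
Position 2: none → 0 synonymous.
Position 3: none → 0 synonymous.
Total: 0 + 0 + 0 = 0.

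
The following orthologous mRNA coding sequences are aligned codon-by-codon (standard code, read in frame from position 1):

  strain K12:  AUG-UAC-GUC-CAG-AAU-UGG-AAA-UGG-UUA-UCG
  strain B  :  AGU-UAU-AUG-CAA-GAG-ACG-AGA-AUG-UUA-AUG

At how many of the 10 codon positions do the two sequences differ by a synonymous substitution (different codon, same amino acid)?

Codon 1: AUG Met / AGU Ser — nonsynonymous.
Codon 2: UAC Tyr / UAU Tyr — synonymous.
Codon 3: GUC Val / AUG Met — nonsynonymous.
Codon 4: CAG Gln / CAA Gln — synonymous.
Codon 5: AAU Asn / GAG Glu — nonsynonymous.
Codon 6: UGG Trp / ACG Thr — nonsynonymous.
Codon 7: AAA Lys / AGA Arg — nonsynonymous.
Codon 8: UGG Trp / AUG Met — nonsynonymous.
Codon 9: UUA Leu / UUA Leu — identical.
Codon 10: UCG Ser / AUG Met — nonsynonymous.
Synonymous differences: 2.

2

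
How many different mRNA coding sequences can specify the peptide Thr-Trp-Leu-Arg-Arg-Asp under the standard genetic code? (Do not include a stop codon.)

1728

Thr: 4 codons.
Trp: 1 codon.
Leu: 6 codons.
Arg: 6 codons.
Arg: 6 codons.
Asp: 2 codons.
4 × 1 × 6 × 6 × 6 × 2 = 1728.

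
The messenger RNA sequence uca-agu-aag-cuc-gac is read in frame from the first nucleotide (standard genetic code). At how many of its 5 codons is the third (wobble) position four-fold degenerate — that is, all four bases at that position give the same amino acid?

Codon 1 UCA (Ser): third position 4-fold.
Codon 2 AGU (Ser): third position 2-fold.
Codon 3 AAG (Lys): third position 2-fold.
Codon 4 CUC (Leu): third position 4-fold.
Codon 5 GAC (Asp): third position 2-fold.
Four-fold degenerate third positions: 2.

2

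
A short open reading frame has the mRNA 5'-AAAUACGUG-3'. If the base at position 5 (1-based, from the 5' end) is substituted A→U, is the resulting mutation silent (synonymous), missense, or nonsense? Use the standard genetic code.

Position 5 falls in codon 2: UAC → Tyr.
After the substitution the codon is UUC → Phe.
Tyr ≠ Phe, so this is a missense mutation.

missense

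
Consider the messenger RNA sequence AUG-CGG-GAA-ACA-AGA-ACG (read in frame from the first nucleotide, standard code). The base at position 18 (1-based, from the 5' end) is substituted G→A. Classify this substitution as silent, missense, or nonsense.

silent

Position 18 falls in codon 6: ACG → Thr.
After the substitution the codon is ACA → Thr.
Both encode Thr, so the change is synonymous.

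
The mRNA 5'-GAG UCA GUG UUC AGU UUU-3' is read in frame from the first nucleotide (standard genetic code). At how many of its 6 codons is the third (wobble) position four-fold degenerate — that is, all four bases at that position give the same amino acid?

2

Codon 1 GAG (Glu): third position 2-fold.
Codon 2 UCA (Ser): third position 4-fold.
Codon 3 GUG (Val): third position 4-fold.
Codon 4 UUC (Phe): third position 2-fold.
Codon 5 AGU (Ser): third position 2-fold.
Codon 6 UUU (Phe): third position 2-fold.
Four-fold degenerate third positions: 2.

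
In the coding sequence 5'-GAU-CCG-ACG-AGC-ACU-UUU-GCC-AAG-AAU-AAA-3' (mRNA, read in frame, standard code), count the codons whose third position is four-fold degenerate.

4

Codon 1 GAU (Asp): third position 2-fold.
Codon 2 CCG (Pro): third position 4-fold.
Codon 3 ACG (Thr): third position 4-fold.
Codon 4 AGC (Ser): third position 2-fold.
Codon 5 ACU (Thr): third position 4-fold.
Codon 6 UUU (Phe): third position 2-fold.
Codon 7 GCC (Ala): third position 4-fold.
Codon 8 AAG (Lys): third position 2-fold.
Codon 9 AAU (Asn): third position 2-fold.
Codon 10 AAA (Lys): third position 2-fold.
Four-fold degenerate third positions: 4.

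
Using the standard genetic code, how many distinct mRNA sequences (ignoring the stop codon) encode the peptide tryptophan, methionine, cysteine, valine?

8

Trp: 1 codon.
Met: 1 codon.
Cys: 2 codons.
Val: 4 codons.
1 × 1 × 2 × 4 = 8.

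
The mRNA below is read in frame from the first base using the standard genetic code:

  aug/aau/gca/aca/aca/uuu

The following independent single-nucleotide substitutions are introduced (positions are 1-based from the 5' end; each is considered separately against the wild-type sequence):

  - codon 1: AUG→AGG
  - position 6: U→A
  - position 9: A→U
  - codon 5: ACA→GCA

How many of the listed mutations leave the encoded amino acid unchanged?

Codon 1: AUG (Met) → AGG (Arg) — missense.
Codon 2: AAU (Asn) → AAA (Lys) — missense.
Codon 3: GCA (Ala) → GCU (Ala) — synonymous.
Codon 5: ACA (Thr) → GCA (Ala) — missense.
Synonymous: 1 of 4.

1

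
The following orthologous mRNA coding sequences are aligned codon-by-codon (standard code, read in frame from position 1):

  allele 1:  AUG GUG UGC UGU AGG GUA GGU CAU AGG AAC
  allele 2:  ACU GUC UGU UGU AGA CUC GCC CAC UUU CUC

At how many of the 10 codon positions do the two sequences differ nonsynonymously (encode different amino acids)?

Codon 1: AUG Met / ACU Thr — nonsynonymous.
Codon 2: GUG Val / GUC Val — synonymous.
Codon 3: UGC Cys / UGU Cys — synonymous.
Codon 4: UGU Cys / UGU Cys — identical.
Codon 5: AGG Arg / AGA Arg — synonymous.
Codon 6: GUA Val / CUC Leu — nonsynonymous.
Codon 7: GGU Gly / GCC Ala — nonsynonymous.
Codon 8: CAU His / CAC His — synonymous.
Codon 9: AGG Arg / UUU Phe — nonsynonymous.
Codon 10: AAC Asn / CUC Leu — nonsynonymous.
Nonsynonymous differences: 5.

5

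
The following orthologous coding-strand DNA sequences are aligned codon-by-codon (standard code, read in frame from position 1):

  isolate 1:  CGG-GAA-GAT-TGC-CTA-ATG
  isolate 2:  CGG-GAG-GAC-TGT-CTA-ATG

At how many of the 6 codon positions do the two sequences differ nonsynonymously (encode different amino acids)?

Codon 1: CGG Arg / CGG Arg — identical.
Codon 2: GAA Glu / GAG Glu — synonymous.
Codon 3: GAT Asp / GAC Asp — synonymous.
Codon 4: TGC Cys / TGT Cys — synonymous.
Codon 5: CTA Leu / CTA Leu — identical.
Codon 6: ATG Met / ATG Met — identical.
Nonsynonymous differences: 0.

0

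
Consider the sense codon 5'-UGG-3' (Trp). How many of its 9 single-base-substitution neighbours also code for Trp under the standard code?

0

Position 1: none → 0 synonymous.
Position 2: none → 0 synonymous.
Position 3: none → 0 synonymous.
Total: 0 + 0 + 0 = 0.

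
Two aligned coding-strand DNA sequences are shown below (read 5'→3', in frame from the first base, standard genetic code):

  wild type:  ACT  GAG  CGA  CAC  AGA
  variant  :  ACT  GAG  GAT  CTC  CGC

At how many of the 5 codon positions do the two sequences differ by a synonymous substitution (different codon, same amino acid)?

1

Codon 1: ACT Thr / ACT Thr — identical.
Codon 2: GAG Glu / GAG Glu — identical.
Codon 3: CGA Arg / GAT Asp — nonsynonymous.
Codon 4: CAC His / CTC Leu — nonsynonymous.
Codon 5: AGA Arg / CGC Arg — synonymous.
Synonymous differences: 1.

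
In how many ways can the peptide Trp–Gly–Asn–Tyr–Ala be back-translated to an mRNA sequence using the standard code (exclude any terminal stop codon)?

Trp: 1 codon.
Gly: 4 codons.
Asn: 2 codons.
Tyr: 2 codons.
Ala: 4 codons.
1 × 4 × 2 × 2 × 4 = 64.

64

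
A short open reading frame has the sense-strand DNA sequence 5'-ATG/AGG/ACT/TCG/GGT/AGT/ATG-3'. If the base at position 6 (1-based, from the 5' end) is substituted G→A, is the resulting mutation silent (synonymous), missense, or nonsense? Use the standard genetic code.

silent

Position 6 falls in codon 2: AGG → Arg.
After the substitution the codon is AGA → Arg.
Both encode Arg, so the change is synonymous.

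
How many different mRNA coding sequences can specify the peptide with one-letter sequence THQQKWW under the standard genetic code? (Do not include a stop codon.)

64

Thr: 4 codons.
His: 2 codons.
Gln: 2 codons.
Gln: 2 codons.
Lys: 2 codons.
Trp: 1 codon.
Trp: 1 codon.
4 × 2 × 2 × 2 × 2 × 1 × 1 = 64.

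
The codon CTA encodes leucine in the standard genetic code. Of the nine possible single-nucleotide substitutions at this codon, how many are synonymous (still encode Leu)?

Position 1: TTA → 1 synonymous.
Position 2: none → 0 synonymous.
Position 3: CTT, CTC, CTG → 3 synonymous.
Total: 1 + 0 + 3 = 4.

4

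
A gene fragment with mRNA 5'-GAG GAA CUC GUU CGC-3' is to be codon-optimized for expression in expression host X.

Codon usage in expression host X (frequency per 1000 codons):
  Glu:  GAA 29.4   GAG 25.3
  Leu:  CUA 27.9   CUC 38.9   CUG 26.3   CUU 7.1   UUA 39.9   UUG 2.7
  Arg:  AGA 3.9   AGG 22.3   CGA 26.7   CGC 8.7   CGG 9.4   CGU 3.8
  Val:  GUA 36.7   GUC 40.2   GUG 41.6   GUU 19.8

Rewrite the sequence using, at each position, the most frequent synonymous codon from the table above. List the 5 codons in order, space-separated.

GAA GAA UUA GUG CGA

Codon 1 (Glu): best is GAA at 29.4.
Codon 2 (Glu): best is GAA at 29.4.
Codon 3 (Leu): best is UUA at 39.9.
Codon 4 (Val): best is GUG at 41.6.
Codon 5 (Arg): best is CGA at 26.7.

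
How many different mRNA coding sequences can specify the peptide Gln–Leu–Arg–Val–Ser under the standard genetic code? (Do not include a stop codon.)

Gln: 2 codons.
Leu: 6 codons.
Arg: 6 codons.
Val: 4 codons.
Ser: 6 codons.
2 × 6 × 6 × 4 × 6 = 1728.

1728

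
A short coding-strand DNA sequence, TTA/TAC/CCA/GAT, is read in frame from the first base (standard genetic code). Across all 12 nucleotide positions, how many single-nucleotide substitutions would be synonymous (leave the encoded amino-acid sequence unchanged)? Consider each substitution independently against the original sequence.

7

Codon 1 (TTA, Leu): 2 synonymous substitutions.
Codon 2 (TAC, Tyr): 1 synonymous substitution.
Codon 3 (CCA, Pro): 3 synonymous substitutions.
Codon 4 (GAT, Asp): 1 synonymous substitution.
Total: 2 + 1 + 3 + 1 = 7.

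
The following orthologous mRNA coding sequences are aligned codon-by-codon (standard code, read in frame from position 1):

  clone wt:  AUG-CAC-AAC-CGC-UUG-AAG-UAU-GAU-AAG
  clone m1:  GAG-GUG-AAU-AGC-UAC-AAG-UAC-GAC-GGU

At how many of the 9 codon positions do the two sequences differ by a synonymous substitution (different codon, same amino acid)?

3

Codon 1: AUG Met / GAG Glu — nonsynonymous.
Codon 2: CAC His / GUG Val — nonsynonymous.
Codon 3: AAC Asn / AAU Asn — synonymous.
Codon 4: CGC Arg / AGC Ser — nonsynonymous.
Codon 5: UUG Leu / UAC Tyr — nonsynonymous.
Codon 6: AAG Lys / AAG Lys — identical.
Codon 7: UAU Tyr / UAC Tyr — synonymous.
Codon 8: GAU Asp / GAC Asp — synonymous.
Codon 9: AAG Lys / GGU Gly — nonsynonymous.
Synonymous differences: 3.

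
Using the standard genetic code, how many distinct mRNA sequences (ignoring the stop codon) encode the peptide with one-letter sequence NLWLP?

288

Asn: 2 codons.
Leu: 6 codons.
Trp: 1 codon.
Leu: 6 codons.
Pro: 4 codons.
2 × 6 × 1 × 6 × 4 = 288.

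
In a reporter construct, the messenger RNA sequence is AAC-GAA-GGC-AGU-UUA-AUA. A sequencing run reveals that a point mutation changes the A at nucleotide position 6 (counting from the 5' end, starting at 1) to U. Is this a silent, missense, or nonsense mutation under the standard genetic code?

Position 6 falls in codon 2: GAA → Glu.
After the substitution the codon is GAU → Asp.
Glu ≠ Asp, so this is a missense mutation.

missense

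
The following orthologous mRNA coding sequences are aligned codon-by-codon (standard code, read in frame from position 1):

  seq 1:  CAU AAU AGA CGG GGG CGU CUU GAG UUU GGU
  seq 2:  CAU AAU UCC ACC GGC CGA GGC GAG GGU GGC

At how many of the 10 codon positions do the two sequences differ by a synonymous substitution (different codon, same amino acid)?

Codon 1: CAU His / CAU His — identical.
Codon 2: AAU Asn / AAU Asn — identical.
Codon 3: AGA Arg / UCC Ser — nonsynonymous.
Codon 4: CGG Arg / ACC Thr — nonsynonymous.
Codon 5: GGG Gly / GGC Gly — synonymous.
Codon 6: CGU Arg / CGA Arg — synonymous.
Codon 7: CUU Leu / GGC Gly — nonsynonymous.
Codon 8: GAG Glu / GAG Glu — identical.
Codon 9: UUU Phe / GGU Gly — nonsynonymous.
Codon 10: GGU Gly / GGC Gly — synonymous.
Synonymous differences: 3.

3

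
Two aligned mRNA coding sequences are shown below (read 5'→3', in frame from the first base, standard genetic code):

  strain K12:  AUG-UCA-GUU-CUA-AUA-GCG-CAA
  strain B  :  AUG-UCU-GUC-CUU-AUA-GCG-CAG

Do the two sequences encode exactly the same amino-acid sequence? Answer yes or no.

Codon 1: AUG Met / AUG Met — identical.
Codon 2: UCA Ser / UCU Ser — synonymous.
Codon 3: GUU Val / GUC Val — synonymous.
Codon 4: CUA Leu / CUU Leu — synonymous.
Codon 5: AUA Ile / AUA Ile — identical.
Codon 6: GCG Ala / GCG Ala — identical.
Codon 7: CAA Gln / CAG Gln — synonymous.
Nonsynonymous differences: 0 → same protein.

yes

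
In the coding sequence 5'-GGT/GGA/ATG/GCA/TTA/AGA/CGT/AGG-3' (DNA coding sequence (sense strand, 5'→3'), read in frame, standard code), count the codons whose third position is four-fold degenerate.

4

Codon 1 GGT (Gly): third position 4-fold.
Codon 2 GGA (Gly): third position 4-fold.
Codon 3 ATG (Met): third position 1-fold.
Codon 4 GCA (Ala): third position 4-fold.
Codon 5 TTA (Leu): third position 2-fold.
Codon 6 AGA (Arg): third position 2-fold.
Codon 7 CGT (Arg): third position 4-fold.
Codon 8 AGG (Arg): third position 2-fold.
Four-fold degenerate third positions: 4.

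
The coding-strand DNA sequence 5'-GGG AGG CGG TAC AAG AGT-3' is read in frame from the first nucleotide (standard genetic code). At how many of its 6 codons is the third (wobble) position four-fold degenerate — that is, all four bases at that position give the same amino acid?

Codon 1 GGG (Gly): third position 4-fold.
Codon 2 AGG (Arg): third position 2-fold.
Codon 3 CGG (Arg): third position 4-fold.
Codon 4 TAC (Tyr): third position 2-fold.
Codon 5 AAG (Lys): third position 2-fold.
Codon 6 AGT (Ser): third position 2-fold.
Four-fold degenerate third positions: 2.

2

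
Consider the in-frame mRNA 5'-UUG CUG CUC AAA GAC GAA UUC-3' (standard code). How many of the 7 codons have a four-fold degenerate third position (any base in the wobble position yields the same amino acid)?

Codon 1 UUG (Leu): third position 2-fold.
Codon 2 CUG (Leu): third position 4-fold.
Codon 3 CUC (Leu): third position 4-fold.
Codon 4 AAA (Lys): third position 2-fold.
Codon 5 GAC (Asp): third position 2-fold.
Codon 6 GAA (Glu): third position 2-fold.
Codon 7 UUC (Phe): third position 2-fold.
Four-fold degenerate third positions: 2.

2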